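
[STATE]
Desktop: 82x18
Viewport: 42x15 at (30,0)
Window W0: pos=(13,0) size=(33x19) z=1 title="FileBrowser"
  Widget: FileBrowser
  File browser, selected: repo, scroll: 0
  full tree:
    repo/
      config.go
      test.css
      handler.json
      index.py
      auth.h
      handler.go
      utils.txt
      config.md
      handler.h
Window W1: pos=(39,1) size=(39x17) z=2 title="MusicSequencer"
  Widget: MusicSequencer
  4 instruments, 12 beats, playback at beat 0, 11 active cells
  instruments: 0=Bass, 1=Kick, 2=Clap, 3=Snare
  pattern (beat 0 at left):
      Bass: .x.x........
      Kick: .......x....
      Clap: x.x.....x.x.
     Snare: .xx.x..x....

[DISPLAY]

━━━━━━━━━━━━━━━┓                          
         ┏━━━━━━━━━━━━━━━━━━━━━━━━━━━━━━━━
─────────┃ MusicSequencer                 
         ┠────────────────────────────────
         ┃      ▼12345678901              
         ┃  Bass·█·█········              
         ┃  Kick·······█····              
         ┃  Clap█·█·····█·█·              
         ┃ Snare·██·█··█····              
         ┃                                
         ┃                                
         ┃                                
         ┃                                
         ┃                                
         ┃                                


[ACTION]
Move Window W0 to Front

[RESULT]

━━━━━━━━━━━━━━━┓                          
               ┃━━━━━━━━━━━━━━━━━━━━━━━━━━
───────────────┨Sequencer                 
               ┃──────────────────────────
               ┃▼12345678901              
               ┃·█·█········              
               ┃·······█····              
               ┃█·█·····█·█·              
               ┃·██·█··█····              
               ┃                          
               ┃                          
               ┃                          
               ┃                          
               ┃                          
               ┃                          


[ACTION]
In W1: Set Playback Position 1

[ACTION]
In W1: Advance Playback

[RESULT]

━━━━━━━━━━━━━━━┓                          
               ┃━━━━━━━━━━━━━━━━━━━━━━━━━━
───────────────┨Sequencer                 
               ┃──────────────────────────
               ┃01▼345678901              
               ┃·█·█········              
               ┃·······█····              
               ┃█·█·····█·█·              
               ┃·██·█··█····              
               ┃                          
               ┃                          
               ┃                          
               ┃                          
               ┃                          
               ┃                          


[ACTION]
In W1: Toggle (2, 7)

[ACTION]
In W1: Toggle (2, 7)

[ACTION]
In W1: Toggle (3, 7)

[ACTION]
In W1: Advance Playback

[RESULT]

━━━━━━━━━━━━━━━┓                          
               ┃━━━━━━━━━━━━━━━━━━━━━━━━━━
───────────────┨Sequencer                 
               ┃──────────────────────────
               ┃012▼45678901              
               ┃·█·█········              
               ┃·······█····              
               ┃█·█·····█·█·              
               ┃·██·█·······              
               ┃                          
               ┃                          
               ┃                          
               ┃                          
               ┃                          
               ┃                          


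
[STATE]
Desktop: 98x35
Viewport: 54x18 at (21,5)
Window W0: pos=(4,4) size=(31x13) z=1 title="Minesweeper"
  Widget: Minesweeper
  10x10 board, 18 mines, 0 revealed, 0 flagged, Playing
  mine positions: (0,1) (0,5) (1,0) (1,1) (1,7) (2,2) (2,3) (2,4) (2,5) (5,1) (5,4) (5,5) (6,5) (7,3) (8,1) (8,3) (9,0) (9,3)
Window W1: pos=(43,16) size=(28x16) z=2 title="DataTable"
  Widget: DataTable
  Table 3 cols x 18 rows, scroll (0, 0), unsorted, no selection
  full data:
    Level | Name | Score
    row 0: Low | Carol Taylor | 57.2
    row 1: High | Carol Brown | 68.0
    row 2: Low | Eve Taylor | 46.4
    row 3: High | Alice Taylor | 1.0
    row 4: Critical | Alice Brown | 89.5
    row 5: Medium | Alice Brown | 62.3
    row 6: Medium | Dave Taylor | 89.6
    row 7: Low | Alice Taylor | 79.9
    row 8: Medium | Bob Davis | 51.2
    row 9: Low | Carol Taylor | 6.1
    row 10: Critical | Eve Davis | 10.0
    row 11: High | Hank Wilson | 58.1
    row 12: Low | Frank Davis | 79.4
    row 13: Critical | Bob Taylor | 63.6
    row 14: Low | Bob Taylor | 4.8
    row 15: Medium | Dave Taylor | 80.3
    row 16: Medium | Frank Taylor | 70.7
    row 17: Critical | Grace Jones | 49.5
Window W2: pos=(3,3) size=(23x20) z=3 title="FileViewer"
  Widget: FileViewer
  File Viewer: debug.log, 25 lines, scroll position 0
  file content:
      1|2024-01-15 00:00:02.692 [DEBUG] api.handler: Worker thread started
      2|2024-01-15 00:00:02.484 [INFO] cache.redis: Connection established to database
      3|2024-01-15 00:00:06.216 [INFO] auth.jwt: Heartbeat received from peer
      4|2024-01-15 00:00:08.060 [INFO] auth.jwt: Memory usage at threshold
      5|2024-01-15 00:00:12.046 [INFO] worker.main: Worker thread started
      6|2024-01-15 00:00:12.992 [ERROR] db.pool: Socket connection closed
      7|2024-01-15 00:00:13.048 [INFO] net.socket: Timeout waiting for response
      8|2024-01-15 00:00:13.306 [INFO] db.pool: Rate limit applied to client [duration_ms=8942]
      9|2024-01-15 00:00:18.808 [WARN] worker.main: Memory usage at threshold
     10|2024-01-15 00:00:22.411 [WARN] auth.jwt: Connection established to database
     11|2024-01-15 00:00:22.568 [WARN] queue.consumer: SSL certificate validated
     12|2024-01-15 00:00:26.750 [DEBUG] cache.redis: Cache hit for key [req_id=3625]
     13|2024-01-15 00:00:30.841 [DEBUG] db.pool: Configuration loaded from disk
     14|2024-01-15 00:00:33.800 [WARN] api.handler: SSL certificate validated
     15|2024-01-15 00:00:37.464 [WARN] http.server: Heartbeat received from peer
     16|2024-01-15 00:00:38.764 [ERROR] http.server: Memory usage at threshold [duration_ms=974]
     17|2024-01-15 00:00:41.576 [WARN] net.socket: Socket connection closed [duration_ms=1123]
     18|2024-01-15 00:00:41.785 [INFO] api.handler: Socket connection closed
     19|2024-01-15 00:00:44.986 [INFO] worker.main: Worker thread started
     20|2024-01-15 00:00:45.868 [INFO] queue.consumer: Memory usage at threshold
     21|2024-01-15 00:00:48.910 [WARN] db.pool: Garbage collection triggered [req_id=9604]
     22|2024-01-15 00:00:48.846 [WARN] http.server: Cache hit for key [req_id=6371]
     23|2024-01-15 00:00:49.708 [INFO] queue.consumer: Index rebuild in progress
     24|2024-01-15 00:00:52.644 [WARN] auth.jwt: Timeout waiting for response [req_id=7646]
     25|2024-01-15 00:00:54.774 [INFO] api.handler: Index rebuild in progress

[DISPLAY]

────┨        ┃                                        
02.▲┃────────┨                                        
02.█┃        ┃                                        
06.░┃        ┃                                        
08.░┃        ┃                                        
12.░┃        ┃                                        
12.░┃        ┃                                        
13.░┃        ┃                                        
13.░┃        ┃                                        
18.░┃        ┃                                        
22.░┃        ┃                                        
22.░┃━━━━━━━━┛        ┏━━━━━━━━━━━━━━━━━━━━━━━━━━┓    
26.░┃                 ┃ DataTable                ┃    
30.░┃                 ┠──────────────────────────┨    
33.░┃                 ┃Level   │Name        │Scor┃    
37.░┃                 ┃────────┼────────────┼────┃    
38.▼┃                 ┃Low     │Carol Taylor│57.2┃    
━━━━┛                 ┃High    │Carol Brown │68.0┃    


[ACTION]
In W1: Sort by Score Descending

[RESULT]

────┨        ┃                                        
02.▲┃────────┨                                        
02.█┃        ┃                                        
06.░┃        ┃                                        
08.░┃        ┃                                        
12.░┃        ┃                                        
12.░┃        ┃                                        
13.░┃        ┃                                        
13.░┃        ┃                                        
18.░┃        ┃                                        
22.░┃        ┃                                        
22.░┃━━━━━━━━┛        ┏━━━━━━━━━━━━━━━━━━━━━━━━━━┓    
26.░┃                 ┃ DataTable                ┃    
30.░┃                 ┠──────────────────────────┨    
33.░┃                 ┃Level   │Name        │Scor┃    
37.░┃                 ┃────────┼────────────┼────┃    
38.▼┃                 ┃Medium  │Dave Taylor │89.6┃    
━━━━┛                 ┃Critical│Alice Brown │89.5┃    


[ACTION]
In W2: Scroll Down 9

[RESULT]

────┨        ┃                                        
22.▲┃────────┨                                        
22.░┃        ┃                                        
26.░┃        ┃                                        
30.░┃        ┃                                        
33.░┃        ┃                                        
37.░┃        ┃                                        
38.░┃        ┃                                        
41.░┃        ┃                                        
41.░┃        ┃                                        
44.░┃        ┃                                        
45.░┃━━━━━━━━┛        ┏━━━━━━━━━━━━━━━━━━━━━━━━━━┓    
48.░┃                 ┃ DataTable                ┃    
48.░┃                 ┠──────────────────────────┨    
49.░┃                 ┃Level   │Name        │Scor┃    
52.█┃                 ┃────────┼────────────┼────┃    
54.▼┃                 ┃Medium  │Dave Taylor │89.6┃    
━━━━┛                 ┃Critical│Alice Brown │89.5┃    


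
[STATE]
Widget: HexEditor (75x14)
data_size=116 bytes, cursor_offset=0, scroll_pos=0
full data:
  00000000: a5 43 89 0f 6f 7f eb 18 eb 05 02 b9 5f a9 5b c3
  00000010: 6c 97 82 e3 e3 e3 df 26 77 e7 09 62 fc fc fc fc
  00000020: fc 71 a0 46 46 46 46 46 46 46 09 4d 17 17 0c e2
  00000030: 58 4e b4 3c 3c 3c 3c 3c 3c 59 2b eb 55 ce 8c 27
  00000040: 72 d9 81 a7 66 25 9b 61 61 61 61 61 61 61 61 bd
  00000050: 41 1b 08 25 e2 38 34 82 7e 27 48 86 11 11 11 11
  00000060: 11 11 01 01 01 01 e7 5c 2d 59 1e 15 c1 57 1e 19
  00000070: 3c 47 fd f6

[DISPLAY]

00000000  A5 43 89 0f 6f 7f eb 18  eb 05 02 b9 5f a9 5b c3  |.C..o......._.
00000010  6c 97 82 e3 e3 e3 df 26  77 e7 09 62 fc fc fc fc  |l......&w..b..
00000020  fc 71 a0 46 46 46 46 46  46 46 09 4d 17 17 0c e2  |.q.FFFFFFF.M..
00000030  58 4e b4 3c 3c 3c 3c 3c  3c 59 2b eb 55 ce 8c 27  |XN.<<<<<<Y+.U.
00000040  72 d9 81 a7 66 25 9b 61  61 61 61 61 61 61 61 bd  |r...f%.aaaaaaa
00000050  41 1b 08 25 e2 38 34 82  7e 27 48 86 11 11 11 11  |A..%.84.~'H...
00000060  11 11 01 01 01 01 e7 5c  2d 59 1e 15 c1 57 1e 19  |.......\-Y...W
00000070  3c 47 fd f6                                       |<G..          
                                                                           
                                                                           
                                                                           
                                                                           
                                                                           
                                                                           


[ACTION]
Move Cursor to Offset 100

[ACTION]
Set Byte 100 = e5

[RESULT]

00000000  a5 43 89 0f 6f 7f eb 18  eb 05 02 b9 5f a9 5b c3  |.C..o......._.
00000010  6c 97 82 e3 e3 e3 df 26  77 e7 09 62 fc fc fc fc  |l......&w..b..
00000020  fc 71 a0 46 46 46 46 46  46 46 09 4d 17 17 0c e2  |.q.FFFFFFF.M..
00000030  58 4e b4 3c 3c 3c 3c 3c  3c 59 2b eb 55 ce 8c 27  |XN.<<<<<<Y+.U.
00000040  72 d9 81 a7 66 25 9b 61  61 61 61 61 61 61 61 bd  |r...f%.aaaaaaa
00000050  41 1b 08 25 e2 38 34 82  7e 27 48 86 11 11 11 11  |A..%.84.~'H...
00000060  11 11 01 01 E5 01 e7 5c  2d 59 1e 15 c1 57 1e 19  |.......\-Y...W
00000070  3c 47 fd f6                                       |<G..          
                                                                           
                                                                           
                                                                           
                                                                           
                                                                           
                                                                           


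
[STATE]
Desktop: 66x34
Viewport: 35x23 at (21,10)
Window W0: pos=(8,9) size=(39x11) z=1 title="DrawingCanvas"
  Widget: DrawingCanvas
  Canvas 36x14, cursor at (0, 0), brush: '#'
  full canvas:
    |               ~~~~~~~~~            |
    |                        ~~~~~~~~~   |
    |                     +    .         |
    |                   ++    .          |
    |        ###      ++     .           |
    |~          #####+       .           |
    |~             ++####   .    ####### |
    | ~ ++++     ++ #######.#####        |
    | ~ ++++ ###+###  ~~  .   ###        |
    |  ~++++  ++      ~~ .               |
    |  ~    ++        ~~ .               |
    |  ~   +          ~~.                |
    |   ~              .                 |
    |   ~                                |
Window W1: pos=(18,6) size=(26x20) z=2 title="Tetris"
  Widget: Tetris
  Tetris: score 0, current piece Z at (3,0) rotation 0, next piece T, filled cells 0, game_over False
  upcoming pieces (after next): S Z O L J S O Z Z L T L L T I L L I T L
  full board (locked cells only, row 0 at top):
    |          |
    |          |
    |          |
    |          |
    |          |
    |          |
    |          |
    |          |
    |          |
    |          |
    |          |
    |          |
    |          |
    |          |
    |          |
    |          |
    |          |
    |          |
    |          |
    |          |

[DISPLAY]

        │ ▒           ┃  ┃         
        │▒▒▒          ┃──┨         
        │             ┃  ┃         
        │             ┃  ┃         
        │             ┃  ┃         
        │Score:       ┃  ┃         
        │0            ┃  ┃         
        │             ┃  ┃         
        │             ┃  ┃         
        │             ┃━━┛         
        │             ┃            
        │             ┃            
        │             ┃            
        │             ┃            
        │             ┃            
━━━━━━━━━━━━━━━━━━━━━━┛            
                                   
                                   
                                   
                                   
                                   
                                   
                                   


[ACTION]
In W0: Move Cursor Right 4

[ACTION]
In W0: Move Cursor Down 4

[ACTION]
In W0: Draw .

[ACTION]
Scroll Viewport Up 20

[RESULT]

                                   
                                   
                                   
                                   
                                   
                                   
━━━━━━━━━━━━━━━━━━━━━━┓            
etris                 ┃            
──────────────────────┨            
        │Next:        ┃━━┓         
        │ ▒           ┃  ┃         
        │▒▒▒          ┃──┨         
        │             ┃  ┃         
        │             ┃  ┃         
        │             ┃  ┃         
        │Score:       ┃  ┃         
        │0            ┃  ┃         
        │             ┃  ┃         
        │             ┃  ┃         
        │             ┃━━┛         
        │             ┃            
        │             ┃            
        │             ┃            


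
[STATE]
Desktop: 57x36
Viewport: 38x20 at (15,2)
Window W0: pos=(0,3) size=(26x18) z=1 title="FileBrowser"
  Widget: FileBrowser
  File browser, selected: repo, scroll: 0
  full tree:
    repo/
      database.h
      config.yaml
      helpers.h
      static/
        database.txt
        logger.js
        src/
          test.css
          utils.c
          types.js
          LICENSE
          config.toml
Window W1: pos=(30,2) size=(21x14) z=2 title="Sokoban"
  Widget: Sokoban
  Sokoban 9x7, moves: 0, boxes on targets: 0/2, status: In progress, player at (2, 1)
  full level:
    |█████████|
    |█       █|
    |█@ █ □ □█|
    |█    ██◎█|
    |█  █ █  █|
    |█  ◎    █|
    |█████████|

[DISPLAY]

               ┏━━━━━━━━━━━━━━━━━━━┓  
━━━━━━━━━━┓    ┃ Sokoban           ┃  
          ┃    ┠───────────────────┨  
──────────┨    ┃█████████          ┃  
          ┃    ┃█       █          ┃  
          ┃    ┃█@ █ □ □█          ┃  
l         ┃    ┃█    ██◎█          ┃  
          ┃    ┃█  █ █  █          ┃  
/         ┃    ┃█  ◎    █          ┃  
          ┃    ┃█████████          ┃  
          ┃    ┃Moves: 0  0/2      ┃  
          ┃    ┃                   ┃  
          ┃    ┃                   ┃  
          ┃    ┗━━━━━━━━━━━━━━━━━━━┛  
          ┃                           
          ┃                           
          ┃                           
          ┃                           
━━━━━━━━━━┛                           
                                      


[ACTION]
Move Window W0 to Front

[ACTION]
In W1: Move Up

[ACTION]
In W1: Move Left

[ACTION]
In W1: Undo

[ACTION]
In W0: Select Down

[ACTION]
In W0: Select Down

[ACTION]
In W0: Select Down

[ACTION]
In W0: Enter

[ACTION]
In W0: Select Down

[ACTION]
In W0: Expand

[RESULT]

               ┏━━━━━━━━━━━━━━━━━━━┓  
━━━━━━━━━━┓    ┃ Sokoban           ┃  
          ┃    ┠───────────────────┨  
──────────┨    ┃█████████          ┃  
          ┃    ┃█       █          ┃  
          ┃    ┃█@ █ □ □█          ┃  
l         ┃    ┃█    ██◎█          ┃  
          ┃    ┃█  █ █  █          ┃  
/         ┃    ┃█  ◎    █          ┃  
.txt      ┃    ┃█████████          ┃  
s         ┃    ┃Moves: 0  0/2      ┃  
          ┃    ┃                   ┃  
          ┃    ┃                   ┃  
          ┃    ┗━━━━━━━━━━━━━━━━━━━┛  
          ┃                           
          ┃                           
          ┃                           
          ┃                           
━━━━━━━━━━┛                           
                                      


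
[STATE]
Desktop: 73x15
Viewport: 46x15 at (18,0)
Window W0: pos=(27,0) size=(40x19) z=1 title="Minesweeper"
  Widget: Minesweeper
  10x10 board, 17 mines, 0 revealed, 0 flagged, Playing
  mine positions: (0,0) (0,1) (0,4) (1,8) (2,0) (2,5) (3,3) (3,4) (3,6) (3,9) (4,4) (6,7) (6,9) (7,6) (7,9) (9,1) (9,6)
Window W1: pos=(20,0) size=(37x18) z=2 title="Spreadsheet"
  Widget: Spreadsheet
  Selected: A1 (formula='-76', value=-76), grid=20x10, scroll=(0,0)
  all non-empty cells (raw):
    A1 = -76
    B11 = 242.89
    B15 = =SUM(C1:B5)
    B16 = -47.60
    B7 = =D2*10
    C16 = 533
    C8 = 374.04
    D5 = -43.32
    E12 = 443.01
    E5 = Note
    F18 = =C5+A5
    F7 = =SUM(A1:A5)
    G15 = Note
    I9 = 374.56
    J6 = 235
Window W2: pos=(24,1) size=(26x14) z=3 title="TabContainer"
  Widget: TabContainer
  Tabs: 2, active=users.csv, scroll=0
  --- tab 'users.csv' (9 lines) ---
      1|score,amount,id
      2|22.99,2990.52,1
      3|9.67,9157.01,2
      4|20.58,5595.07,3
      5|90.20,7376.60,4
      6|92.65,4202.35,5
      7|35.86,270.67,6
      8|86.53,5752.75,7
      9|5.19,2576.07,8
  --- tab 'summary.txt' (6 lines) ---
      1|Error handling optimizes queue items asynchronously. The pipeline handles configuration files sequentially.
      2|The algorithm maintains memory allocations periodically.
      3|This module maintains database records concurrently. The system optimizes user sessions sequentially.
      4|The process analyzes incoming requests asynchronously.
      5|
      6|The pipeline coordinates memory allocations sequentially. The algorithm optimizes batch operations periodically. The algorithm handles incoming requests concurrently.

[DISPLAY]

  ┏━━━━━━━━━━━━━━━━━━━━━━━━━━━━━━━━━━━┓━━━━━━━
  ┃ Sp┏━━━━━━━━━━━━━━━━━━━━━━━━┓      ┃       
  ┠───┃ TabContainer           ┃──────┨───────
  ┃A1:┠────────────────────────┨      ┃       
  ┃   ┃[users.csv]│ summary.txt┃  D   ┃       
  ┃---┃────────────────────────┃------┃       
  ┃  1┃score,amount,id         ┃      ┃       
  ┃  2┃22.99,2990.52,1         ┃      ┃       
  ┃  3┃9.67,9157.01,2          ┃      ┃       
  ┃  4┃20.58,5595.07,3         ┃      ┃       
  ┃  5┃90.20,7376.60,4         ┃ -43.3┃       
  ┃  6┃92.65,4202.35,5         ┃      ┃       
  ┃  7┃35.86,270.67,6          ┃      ┃       
  ┃  8┃86.53,5752.75,7         ┃      ┃       
  ┃  9┗━━━━━━━━━━━━━━━━━━━━━━━━┛      ┃       


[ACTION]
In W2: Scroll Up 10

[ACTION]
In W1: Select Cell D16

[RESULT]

  ┏━━━━━━━━━━━━━━━━━━━━━━━━━━━━━━━━━━━┓━━━━━━━
  ┃ Sp┏━━━━━━━━━━━━━━━━━━━━━━━━┓      ┃       
  ┠───┃ TabContainer           ┃──────┨───────
  ┃D16┠────────────────────────┨      ┃       
  ┃   ┃[users.csv]│ summary.txt┃  D   ┃       
  ┃---┃────────────────────────┃------┃       
  ┃  1┃score,amount,id         ┃      ┃       
  ┃  2┃22.99,2990.52,1         ┃      ┃       
  ┃  3┃9.67,9157.01,2          ┃      ┃       
  ┃  4┃20.58,5595.07,3         ┃      ┃       
  ┃  5┃90.20,7376.60,4         ┃ -43.3┃       
  ┃  6┃92.65,4202.35,5         ┃      ┃       
  ┃  7┃35.86,270.67,6          ┃      ┃       
  ┃  8┃86.53,5752.75,7         ┃      ┃       
  ┃  9┗━━━━━━━━━━━━━━━━━━━━━━━━┛      ┃       


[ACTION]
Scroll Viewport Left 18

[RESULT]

                    ┏━━━━━━━━━━━━━━━━━━━━━━━━━
                    ┃ Sp┏━━━━━━━━━━━━━━━━━━━━━
                    ┠───┃ TabContainer        
                    ┃D16┠─────────────────────
                    ┃   ┃[users.csv]│ summary.
                    ┃---┃─────────────────────
                    ┃  1┃score,amount,id      
                    ┃  2┃22.99,2990.52,1      
                    ┃  3┃9.67,9157.01,2       
                    ┃  4┃20.58,5595.07,3      
                    ┃  5┃90.20,7376.60,4      
                    ┃  6┃92.65,4202.35,5      
                    ┃  7┃35.86,270.67,6       
                    ┃  8┃86.53,5752.75,7      
                    ┃  9┗━━━━━━━━━━━━━━━━━━━━━


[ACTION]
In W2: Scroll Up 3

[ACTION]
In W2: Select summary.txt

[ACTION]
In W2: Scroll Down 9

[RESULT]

                    ┏━━━━━━━━━━━━━━━━━━━━━━━━━
                    ┃ Sp┏━━━━━━━━━━━━━━━━━━━━━
                    ┠───┃ TabContainer        
                    ┃D16┠─────────────────────
                    ┃   ┃ users.csv │[summary.
                    ┃---┃─────────────────────
                    ┃  1┃The pipeline coordina
                    ┃  2┃                     
                    ┃  3┃                     
                    ┃  4┃                     
                    ┃  5┃                     
                    ┃  6┃                     
                    ┃  7┃                     
                    ┃  8┃                     
                    ┃  9┗━━━━━━━━━━━━━━━━━━━━━


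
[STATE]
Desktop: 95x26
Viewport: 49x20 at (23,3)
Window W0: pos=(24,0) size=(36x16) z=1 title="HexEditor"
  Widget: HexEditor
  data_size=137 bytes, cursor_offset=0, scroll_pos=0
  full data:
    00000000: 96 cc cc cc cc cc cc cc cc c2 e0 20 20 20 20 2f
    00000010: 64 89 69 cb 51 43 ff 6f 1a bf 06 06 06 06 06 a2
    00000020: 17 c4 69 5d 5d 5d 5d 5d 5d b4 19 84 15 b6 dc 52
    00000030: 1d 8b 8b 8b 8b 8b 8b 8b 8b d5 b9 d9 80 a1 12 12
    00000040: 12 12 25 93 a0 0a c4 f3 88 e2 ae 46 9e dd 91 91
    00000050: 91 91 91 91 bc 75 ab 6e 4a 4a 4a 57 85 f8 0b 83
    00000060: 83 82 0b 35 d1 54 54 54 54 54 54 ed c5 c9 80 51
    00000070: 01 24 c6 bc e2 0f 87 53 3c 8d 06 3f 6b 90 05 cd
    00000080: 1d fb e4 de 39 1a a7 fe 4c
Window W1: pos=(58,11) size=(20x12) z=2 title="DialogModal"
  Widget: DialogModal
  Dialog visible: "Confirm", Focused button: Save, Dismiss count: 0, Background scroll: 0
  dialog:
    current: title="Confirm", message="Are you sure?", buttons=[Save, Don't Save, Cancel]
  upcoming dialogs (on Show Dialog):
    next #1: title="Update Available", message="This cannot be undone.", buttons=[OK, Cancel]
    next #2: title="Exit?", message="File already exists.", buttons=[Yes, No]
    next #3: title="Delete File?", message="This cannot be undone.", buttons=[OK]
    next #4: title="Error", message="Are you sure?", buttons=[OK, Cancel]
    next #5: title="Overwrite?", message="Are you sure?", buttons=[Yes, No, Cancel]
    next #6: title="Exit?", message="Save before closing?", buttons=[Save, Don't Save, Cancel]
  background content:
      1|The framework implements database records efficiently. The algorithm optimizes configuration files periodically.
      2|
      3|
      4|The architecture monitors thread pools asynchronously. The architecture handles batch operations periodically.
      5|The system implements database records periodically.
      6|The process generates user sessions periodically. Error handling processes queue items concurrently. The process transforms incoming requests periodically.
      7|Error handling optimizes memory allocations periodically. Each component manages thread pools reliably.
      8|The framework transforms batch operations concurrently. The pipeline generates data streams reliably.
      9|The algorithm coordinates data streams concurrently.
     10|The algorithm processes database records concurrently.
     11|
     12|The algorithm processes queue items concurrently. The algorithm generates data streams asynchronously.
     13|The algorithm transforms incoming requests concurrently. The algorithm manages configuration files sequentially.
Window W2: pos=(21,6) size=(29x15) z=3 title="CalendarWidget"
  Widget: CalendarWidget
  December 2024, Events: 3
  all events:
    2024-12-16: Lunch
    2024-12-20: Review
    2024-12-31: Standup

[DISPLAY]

 ┃00000000  96 cc cc cc cc cc cc cc ┃            
 ┃00000010  64 89 69 cb 51 43 ff 6f ┃            
 ┃00000020  17 c4 69 5d 5d 5d 5d 5d ┃            
━━━━━━━━━━━━━━━━━━━━━━━━━━┓8b 8b 8b ┃            
CalendarWidget            ┃0a c4 f3 ┃            
──────────────────────────┨75 ab 6e ┃            
      December 2024       ┃54 54 54 ┃            
o Tu We Th Fr Sa Su       ┃0f 87 53 ┃            
                  1       ┃1a a7 fe┏━━━━━━━━━━━━━
2  3  4  5  6  7  8       ┃        ┃ DialogModal 
9 10 11 12 13 14 15       ┃        ┠─────────────
6* 17 18 19 20* 21 22     ┃        ┃The framework
3 24 25 26 27 28 29       ┃━━━━━━━━┃  ┌──────────
0 31*                     ┃        ┃  │  Confirm 
                          ┃        ┃Th│Are you su
                          ┃        ┃Th│[Save]  Do
                          ┃        ┃Th└──────────
━━━━━━━━━━━━━━━━━━━━━━━━━━┛        ┃Error handlin
                                   ┃The framework
                                   ┗━━━━━━━━━━━━━


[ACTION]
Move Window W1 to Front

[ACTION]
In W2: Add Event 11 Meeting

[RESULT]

 ┃00000000  96 cc cc cc cc cc cc cc ┃            
 ┃00000010  64 89 69 cb 51 43 ff 6f ┃            
 ┃00000020  17 c4 69 5d 5d 5d 5d 5d ┃            
━━━━━━━━━━━━━━━━━━━━━━━━━━┓8b 8b 8b ┃            
CalendarWidget            ┃0a c4 f3 ┃            
──────────────────────────┨75 ab 6e ┃            
      December 2024       ┃54 54 54 ┃            
o Tu We Th Fr Sa Su       ┃0f 87 53 ┃            
                  1       ┃1a a7 fe┏━━━━━━━━━━━━━
2  3  4  5  6  7  8       ┃        ┃ DialogModal 
9 10 11* 12 13 14 15      ┃        ┠─────────────
6* 17 18 19 20* 21 22     ┃        ┃The framework
3 24 25 26 27 28 29       ┃━━━━━━━━┃  ┌──────────
0 31*                     ┃        ┃  │  Confirm 
                          ┃        ┃Th│Are you su
                          ┃        ┃Th│[Save]  Do
                          ┃        ┃Th└──────────
━━━━━━━━━━━━━━━━━━━━━━━━━━┛        ┃Error handlin
                                   ┃The framework
                                   ┗━━━━━━━━━━━━━


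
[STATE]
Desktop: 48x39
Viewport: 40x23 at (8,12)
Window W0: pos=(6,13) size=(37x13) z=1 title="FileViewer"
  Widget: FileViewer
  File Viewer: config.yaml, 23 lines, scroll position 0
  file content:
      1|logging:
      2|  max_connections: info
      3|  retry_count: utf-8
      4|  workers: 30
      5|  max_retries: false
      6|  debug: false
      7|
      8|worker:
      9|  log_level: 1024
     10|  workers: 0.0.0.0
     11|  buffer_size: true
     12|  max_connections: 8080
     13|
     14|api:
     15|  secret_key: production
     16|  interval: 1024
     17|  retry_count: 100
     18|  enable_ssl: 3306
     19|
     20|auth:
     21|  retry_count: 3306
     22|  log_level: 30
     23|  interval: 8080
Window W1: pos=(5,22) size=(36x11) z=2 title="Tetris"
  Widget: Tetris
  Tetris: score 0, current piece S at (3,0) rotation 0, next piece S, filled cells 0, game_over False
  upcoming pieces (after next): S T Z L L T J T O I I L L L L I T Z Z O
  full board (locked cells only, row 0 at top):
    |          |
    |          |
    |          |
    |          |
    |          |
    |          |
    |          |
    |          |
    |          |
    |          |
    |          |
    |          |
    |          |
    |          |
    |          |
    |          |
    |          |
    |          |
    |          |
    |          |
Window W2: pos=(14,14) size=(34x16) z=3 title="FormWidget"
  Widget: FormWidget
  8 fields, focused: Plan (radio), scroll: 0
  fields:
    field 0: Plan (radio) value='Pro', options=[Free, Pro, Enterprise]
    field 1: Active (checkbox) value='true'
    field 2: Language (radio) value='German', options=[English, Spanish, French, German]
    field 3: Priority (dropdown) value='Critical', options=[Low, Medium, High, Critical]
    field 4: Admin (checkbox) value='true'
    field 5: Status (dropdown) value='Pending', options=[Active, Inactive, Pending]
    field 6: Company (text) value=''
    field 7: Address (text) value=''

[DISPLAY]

                                        
━━━━━━━━━━━━━━━━━━━━━━━━━━━━━━━━━━┓     
FileVi┏━━━━━━━━━━━━━━━━━━━━━━━━━━━━━━━━┓
──────┃ FormWidget                     ┃
ogging┠────────────────────────────────┨
 max_c┃> Plan:       ( ) Free  (●) Pro ┃
 retry┃  Active:     [x]               ┃
 worke┃  Language:   ( ) English  ( ) S┃
 max_r┃  Priority:   [Critical       ▼]┃
 debug┃  Admin:      [x]               ┃
━━━━━━┃  Status:     [Pending        ▼]┃
etris ┃  Company:    [                ]┃
──────┃  Address:    [                ]┃
      ┃                                ┃
      ┃                                ┃
      ┃                                ┃
      ┃                                ┃
      ┗━━━━━━━━━━━━━━━━━━━━━━━━━━━━━━━━┛
        │                       ┃       
        │Score:                 ┃       
━━━━━━━━━━━━━━━━━━━━━━━━━━━━━━━━┛       
                                        
                                        


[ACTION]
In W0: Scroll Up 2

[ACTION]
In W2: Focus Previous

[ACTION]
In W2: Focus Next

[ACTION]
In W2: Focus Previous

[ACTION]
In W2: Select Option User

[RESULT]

                                        
━━━━━━━━━━━━━━━━━━━━━━━━━━━━━━━━━━┓     
FileVi┏━━━━━━━━━━━━━━━━━━━━━━━━━━━━━━━━┓
──────┃ FormWidget                     ┃
ogging┠────────────────────────────────┨
 max_c┃  Plan:       ( ) Free  (●) Pro ┃
 retry┃  Active:     [x]               ┃
 worke┃  Language:   ( ) English  ( ) S┃
 max_r┃  Priority:   [Critical       ▼]┃
 debug┃  Admin:      [x]               ┃
━━━━━━┃  Status:     [Pending        ▼]┃
etris ┃  Company:    [                ]┃
──────┃> Address:    [                ]┃
      ┃                                ┃
      ┃                                ┃
      ┃                                ┃
      ┃                                ┃
      ┗━━━━━━━━━━━━━━━━━━━━━━━━━━━━━━━━┛
        │                       ┃       
        │Score:                 ┃       
━━━━━━━━━━━━━━━━━━━━━━━━━━━━━━━━┛       
                                        
                                        


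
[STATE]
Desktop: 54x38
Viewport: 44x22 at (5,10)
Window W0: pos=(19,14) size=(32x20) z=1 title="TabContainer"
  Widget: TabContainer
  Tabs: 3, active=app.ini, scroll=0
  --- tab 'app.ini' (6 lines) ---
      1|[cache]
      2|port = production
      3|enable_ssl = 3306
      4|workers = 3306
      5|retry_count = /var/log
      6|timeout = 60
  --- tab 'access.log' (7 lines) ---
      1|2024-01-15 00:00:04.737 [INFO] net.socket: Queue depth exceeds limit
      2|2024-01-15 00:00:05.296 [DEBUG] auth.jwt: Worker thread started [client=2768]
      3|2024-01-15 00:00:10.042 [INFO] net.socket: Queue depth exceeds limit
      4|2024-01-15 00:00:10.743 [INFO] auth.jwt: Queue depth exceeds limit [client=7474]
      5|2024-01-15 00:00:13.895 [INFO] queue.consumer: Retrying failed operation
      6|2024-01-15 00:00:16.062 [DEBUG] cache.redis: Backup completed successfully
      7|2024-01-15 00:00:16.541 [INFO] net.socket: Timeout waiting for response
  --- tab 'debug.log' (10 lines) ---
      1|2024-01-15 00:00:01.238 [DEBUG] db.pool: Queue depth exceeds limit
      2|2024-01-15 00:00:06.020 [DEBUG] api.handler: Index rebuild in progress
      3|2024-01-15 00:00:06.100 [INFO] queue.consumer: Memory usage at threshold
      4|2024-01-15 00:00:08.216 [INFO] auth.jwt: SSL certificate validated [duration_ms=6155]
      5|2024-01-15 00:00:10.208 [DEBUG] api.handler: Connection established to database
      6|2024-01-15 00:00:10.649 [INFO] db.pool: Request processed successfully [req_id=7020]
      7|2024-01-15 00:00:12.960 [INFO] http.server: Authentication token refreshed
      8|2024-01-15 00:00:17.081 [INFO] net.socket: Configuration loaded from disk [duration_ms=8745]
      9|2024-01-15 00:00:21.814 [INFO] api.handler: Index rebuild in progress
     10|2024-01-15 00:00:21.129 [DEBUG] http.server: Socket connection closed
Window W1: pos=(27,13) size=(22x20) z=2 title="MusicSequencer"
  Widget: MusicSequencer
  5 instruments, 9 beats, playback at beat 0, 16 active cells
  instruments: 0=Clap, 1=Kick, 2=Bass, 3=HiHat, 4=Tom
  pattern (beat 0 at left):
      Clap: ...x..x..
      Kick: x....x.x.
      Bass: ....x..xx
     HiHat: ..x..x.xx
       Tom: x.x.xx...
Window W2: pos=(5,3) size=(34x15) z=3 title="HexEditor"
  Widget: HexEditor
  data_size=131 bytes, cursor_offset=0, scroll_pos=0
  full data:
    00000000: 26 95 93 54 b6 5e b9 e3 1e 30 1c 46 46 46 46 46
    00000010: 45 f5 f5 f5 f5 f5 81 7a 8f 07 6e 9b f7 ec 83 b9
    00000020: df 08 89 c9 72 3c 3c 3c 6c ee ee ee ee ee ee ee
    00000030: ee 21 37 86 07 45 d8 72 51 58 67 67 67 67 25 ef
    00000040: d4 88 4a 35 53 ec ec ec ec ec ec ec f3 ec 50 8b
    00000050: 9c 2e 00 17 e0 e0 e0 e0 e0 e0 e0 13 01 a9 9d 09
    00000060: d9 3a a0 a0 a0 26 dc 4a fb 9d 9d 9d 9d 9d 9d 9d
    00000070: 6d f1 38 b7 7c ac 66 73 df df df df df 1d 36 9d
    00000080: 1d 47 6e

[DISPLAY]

┃00000040  d4 88 4a 35 53 ec ec e┃          
┃00000050  9c 2e 00 17 e0 e0 e0 e┃          
┃00000060  d9 3a a0 a0 a0 26 dc 4┃          
┃00000070  6d f1 38 b7 7c ac 66 7┃━━━━━━━━━┓
┃00000080  1d 47 6e              ┃ncer     ┃
┃                                ┃─────────┨
┃                                ┃5678     ┃
┗━━━━━━━━━━━━━━━━━━━━━━━━━━━━━━━━┛·█··     ┃
              ┃───────┃  Kick█····█·█·     ┃
              ┃[cache]┃  Bass····█··██     ┃
              ┃port = ┃ HiHat··█··█·██     ┃
              ┃enable_┃   Tom█·█·██···     ┃
              ┃workers┃                    ┃
              ┃retry_c┃                    ┃
              ┃timeout┃                    ┃
              ┃       ┃                    ┃
              ┃       ┃                    ┃
              ┃       ┃                    ┃
              ┃       ┃                    ┃
              ┃       ┃                    ┃
              ┃       ┃                    ┃
              ┃       ┃                    ┃


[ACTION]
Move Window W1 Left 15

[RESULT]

┃00000040  d4 88 4a 35 53 ec ec e┃          
┃00000050  9c 2e 00 17 e0 e0 e0 e┃          
┃00000060  d9 3a a0 a0 a0 26 dc 4┃          
┃00000070  6d f1 38 b7 7c ac 66 7┃          
┃00000080  1d 47 6e              ┃━━━━━━━━━━
┃                                ┃          
┃                                ┃──────────
┗━━━━━━━━━━━━━━━━━━━━━━━━━━━━━━━━┛og │ debug
       ┃  Kick█····█·█·     ┃───────────────
       ┃  Bass····█··██     ┃               
       ┃ HiHat··█··█·██     ┃ion            
       ┃   Tom█·█·██···     ┃306            
       ┃                    ┃               
       ┃                    ┃/var/log       
       ┃                    ┃               
       ┃                    ┃               
       ┃                    ┃               
       ┃                    ┃               
       ┃                    ┃               
       ┃                    ┃               
       ┃                    ┃               
       ┃                    ┃               


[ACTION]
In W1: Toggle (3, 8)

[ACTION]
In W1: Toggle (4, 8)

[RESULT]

┃00000040  d4 88 4a 35 53 ec ec e┃          
┃00000050  9c 2e 00 17 e0 e0 e0 e┃          
┃00000060  d9 3a a0 a0 a0 26 dc 4┃          
┃00000070  6d f1 38 b7 7c ac 66 7┃          
┃00000080  1d 47 6e              ┃━━━━━━━━━━
┃                                ┃          
┃                                ┃──────────
┗━━━━━━━━━━━━━━━━━━━━━━━━━━━━━━━━┛og │ debug
       ┃  Kick█····█·█·     ┃───────────────
       ┃  Bass····█··██     ┃               
       ┃ HiHat··█··█·█·     ┃ion            
       ┃   Tom█·█·██··█     ┃306            
       ┃                    ┃               
       ┃                    ┃/var/log       
       ┃                    ┃               
       ┃                    ┃               
       ┃                    ┃               
       ┃                    ┃               
       ┃                    ┃               
       ┃                    ┃               
       ┃                    ┃               
       ┃                    ┃               
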